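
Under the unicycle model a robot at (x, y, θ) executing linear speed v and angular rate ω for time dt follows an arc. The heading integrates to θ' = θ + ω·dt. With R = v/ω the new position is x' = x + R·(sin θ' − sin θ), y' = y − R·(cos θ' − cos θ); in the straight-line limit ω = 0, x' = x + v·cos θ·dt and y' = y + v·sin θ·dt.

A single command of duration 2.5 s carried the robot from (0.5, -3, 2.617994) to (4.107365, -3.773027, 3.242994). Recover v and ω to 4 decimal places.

Δθ = 3.242994 − 2.617994 = 0.625000
ω = Δθ/dt = 0.625000/2.5 = 0.2500
R = Δx/(sin θ' − sin θ) = -6.0000
v = R·ω = -6.0000·0.2500 = -1.5000

v = -1.5000, ω = 0.2500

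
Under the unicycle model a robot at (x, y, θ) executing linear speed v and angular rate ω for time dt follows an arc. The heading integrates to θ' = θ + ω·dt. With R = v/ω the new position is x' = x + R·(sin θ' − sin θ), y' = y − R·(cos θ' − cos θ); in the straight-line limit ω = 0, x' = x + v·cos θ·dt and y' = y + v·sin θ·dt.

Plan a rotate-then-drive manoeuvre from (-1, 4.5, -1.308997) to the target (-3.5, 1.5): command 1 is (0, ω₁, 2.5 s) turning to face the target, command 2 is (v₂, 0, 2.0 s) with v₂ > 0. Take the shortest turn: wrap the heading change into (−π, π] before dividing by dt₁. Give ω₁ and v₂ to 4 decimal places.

heading to target = atan2(1.5−4.5, -3.5−-1) = -2.2655
Δθ = wrap(-2.2655 − -1.3090) = -0.9565; ω₁ = Δθ/dt₁ = -0.3826
distance = √((-3.5−-1)² + (1.5−4.5)²) = 3.9051; v₂ = distance/dt₂ = 1.9526

ω₁ = -0.3826, v₂ = 1.9526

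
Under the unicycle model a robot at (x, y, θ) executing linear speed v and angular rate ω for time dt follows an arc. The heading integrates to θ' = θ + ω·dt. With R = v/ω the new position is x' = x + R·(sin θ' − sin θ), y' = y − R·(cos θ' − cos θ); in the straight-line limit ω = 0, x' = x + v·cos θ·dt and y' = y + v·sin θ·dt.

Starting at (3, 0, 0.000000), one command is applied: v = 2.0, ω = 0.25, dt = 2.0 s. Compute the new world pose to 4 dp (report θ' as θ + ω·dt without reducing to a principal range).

(6.8354, 0.9793, 0.5000)

θ' = 0.0000 + 0.25·2.0 = 0.5000
R = v/ω = 2.0/0.25 = 8.0000
x' = 3 + 8.0000·(sin 0.5000 − sin 0.0000) = 6.8354
y' = 0 − 8.0000·(cos 0.5000 − cos 0.0000) = 0.9793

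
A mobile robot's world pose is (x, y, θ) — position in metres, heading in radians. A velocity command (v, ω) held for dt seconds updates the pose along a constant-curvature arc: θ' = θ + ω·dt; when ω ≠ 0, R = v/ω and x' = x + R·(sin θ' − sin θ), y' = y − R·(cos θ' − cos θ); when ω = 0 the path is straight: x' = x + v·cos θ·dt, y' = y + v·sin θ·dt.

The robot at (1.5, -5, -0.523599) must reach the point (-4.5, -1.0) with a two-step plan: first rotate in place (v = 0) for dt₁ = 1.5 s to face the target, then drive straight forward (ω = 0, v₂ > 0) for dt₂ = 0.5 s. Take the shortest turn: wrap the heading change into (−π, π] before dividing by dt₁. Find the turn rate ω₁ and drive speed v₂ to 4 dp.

ω₁ = 2.0515, v₂ = 14.4222

heading to target = atan2(-1−-5, -4.5−1.5) = 2.5536
Δθ = wrap(2.5536 − -0.5236) = 3.0772; ω₁ = Δθ/dt₁ = 2.0515
distance = √((-4.5−1.5)² + (-1−-5)²) = 7.2111; v₂ = distance/dt₂ = 14.4222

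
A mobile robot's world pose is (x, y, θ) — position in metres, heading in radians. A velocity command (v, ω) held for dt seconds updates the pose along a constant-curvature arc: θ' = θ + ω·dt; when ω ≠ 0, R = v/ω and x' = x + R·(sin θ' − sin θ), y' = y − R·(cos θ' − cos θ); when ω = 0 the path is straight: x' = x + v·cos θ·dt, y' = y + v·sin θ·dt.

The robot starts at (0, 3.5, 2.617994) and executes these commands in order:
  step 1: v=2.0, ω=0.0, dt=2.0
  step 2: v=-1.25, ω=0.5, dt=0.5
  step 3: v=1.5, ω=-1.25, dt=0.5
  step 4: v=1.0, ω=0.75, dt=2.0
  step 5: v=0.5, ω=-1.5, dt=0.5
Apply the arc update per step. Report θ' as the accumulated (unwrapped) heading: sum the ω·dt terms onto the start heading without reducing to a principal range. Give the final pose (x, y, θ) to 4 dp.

step 1: θ'=2.6180 (straight) → pose (-3.4641, 5.5000, 2.6180)
step 2: θ'=2.8680 (R=-2.5000) → pose (-2.8896, 5.2581, 2.8680)
step 3: θ'=2.2430 (R=-1.2000) → pose (-3.5043, 5.6662, 2.2430)
step 4: θ'=3.7430 (R=1.3333) → pose (-5.3020, 5.9353, 3.7430)
step 5: θ'=2.9930 (R=-0.3333) → pose (-5.5399, 5.8805, 2.9930)

(-5.5399, 5.8805, 2.9930)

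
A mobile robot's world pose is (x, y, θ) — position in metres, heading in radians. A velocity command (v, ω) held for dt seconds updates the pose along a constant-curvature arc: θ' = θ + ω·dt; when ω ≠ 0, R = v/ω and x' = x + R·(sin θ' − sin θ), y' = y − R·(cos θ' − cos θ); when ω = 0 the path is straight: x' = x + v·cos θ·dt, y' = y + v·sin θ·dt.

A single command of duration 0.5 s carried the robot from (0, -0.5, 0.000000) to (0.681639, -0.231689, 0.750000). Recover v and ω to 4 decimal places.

v = 1.5000, ω = 1.5000

Δθ = 0.750000 − 0.000000 = 0.750000
ω = Δθ/dt = 0.750000/0.5 = 1.5000
R = Δx/(sin θ' − sin θ) = 1.0000
v = R·ω = 1.0000·1.5000 = 1.5000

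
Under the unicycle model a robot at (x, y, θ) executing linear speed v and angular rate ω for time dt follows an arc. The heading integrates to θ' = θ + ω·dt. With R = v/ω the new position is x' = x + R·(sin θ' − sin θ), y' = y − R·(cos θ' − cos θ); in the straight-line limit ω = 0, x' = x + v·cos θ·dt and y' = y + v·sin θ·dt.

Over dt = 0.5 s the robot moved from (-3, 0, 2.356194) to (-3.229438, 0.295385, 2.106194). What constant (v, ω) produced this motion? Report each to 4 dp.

v = 0.7500, ω = -0.5000

Δθ = 2.106194 − 2.356194 = -0.250000
ω = Δθ/dt = -0.250000/0.5 = -0.5000
R = −Δy/(cos θ' − cos θ) = -1.5000
v = R·ω = -1.5000·-0.5000 = 0.7500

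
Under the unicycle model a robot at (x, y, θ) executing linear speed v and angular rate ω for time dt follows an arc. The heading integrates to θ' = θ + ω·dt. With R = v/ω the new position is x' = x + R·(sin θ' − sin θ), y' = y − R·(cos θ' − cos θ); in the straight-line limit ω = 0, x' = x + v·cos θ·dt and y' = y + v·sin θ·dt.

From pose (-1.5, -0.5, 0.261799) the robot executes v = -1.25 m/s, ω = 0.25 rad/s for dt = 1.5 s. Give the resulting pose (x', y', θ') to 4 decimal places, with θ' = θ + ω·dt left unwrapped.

θ' = 0.2618 + 0.25·1.5 = 0.6368
R = v/ω = -1.25/0.25 = -5.0000
x' = -1.5 + -5.0000·(sin 0.6368 − sin 0.2618) = -3.1790
y' = -0.5 − -5.0000·(cos 0.6368 − cos 0.2618) = -1.3096

(-3.1790, -1.3096, 0.6368)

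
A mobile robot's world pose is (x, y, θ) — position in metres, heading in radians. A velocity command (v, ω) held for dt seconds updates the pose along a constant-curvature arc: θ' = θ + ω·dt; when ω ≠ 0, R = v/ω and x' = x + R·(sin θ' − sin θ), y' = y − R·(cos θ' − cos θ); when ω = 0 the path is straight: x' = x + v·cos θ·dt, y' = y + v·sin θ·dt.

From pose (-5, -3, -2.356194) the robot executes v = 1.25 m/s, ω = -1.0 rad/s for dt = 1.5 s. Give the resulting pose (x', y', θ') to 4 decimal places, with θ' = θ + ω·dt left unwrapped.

θ' = -2.3562 + -1.0·1.5 = -3.8562
R = v/ω = 1.25/-1.0 = -1.2500
x' = -5 + -1.2500·(sin -3.8562 − sin -2.3562) = -6.7030
y' = -3 − -1.2500·(cos -3.8562 − cos -2.3562) = -3.0603

(-6.7030, -3.0603, -3.8562)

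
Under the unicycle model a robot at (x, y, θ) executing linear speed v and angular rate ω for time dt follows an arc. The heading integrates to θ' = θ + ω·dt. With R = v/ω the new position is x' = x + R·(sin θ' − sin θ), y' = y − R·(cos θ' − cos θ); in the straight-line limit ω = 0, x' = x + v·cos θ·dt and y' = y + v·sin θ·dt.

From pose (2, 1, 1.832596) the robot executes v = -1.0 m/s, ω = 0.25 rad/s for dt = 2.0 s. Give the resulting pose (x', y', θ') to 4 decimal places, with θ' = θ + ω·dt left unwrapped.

(2.9693, -0.7256, 2.3326)

θ' = 1.8326 + 0.25·2.0 = 2.3326
R = v/ω = -1.0/0.25 = -4.0000
x' = 2 + -4.0000·(sin 2.3326 − sin 1.8326) = 2.9693
y' = 1 − -4.0000·(cos 2.3326 − cos 1.8326) = -0.7256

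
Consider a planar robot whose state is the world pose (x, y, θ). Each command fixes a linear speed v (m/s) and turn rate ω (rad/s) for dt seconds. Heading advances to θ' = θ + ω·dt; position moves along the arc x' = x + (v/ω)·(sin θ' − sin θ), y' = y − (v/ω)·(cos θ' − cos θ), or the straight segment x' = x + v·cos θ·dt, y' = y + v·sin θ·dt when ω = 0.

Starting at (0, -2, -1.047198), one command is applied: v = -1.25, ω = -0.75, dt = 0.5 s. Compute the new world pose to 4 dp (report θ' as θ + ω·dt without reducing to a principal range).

θ' = -1.0472 + -0.75·0.5 = -1.4222
R = v/ω = -1.25/-0.75 = 1.6667
x' = 0 + 1.6667·(sin -1.4222 − sin -1.0472) = -0.2049
y' = -2 − 1.6667·(cos -1.4222 − cos -1.0472) = -1.4134

(-0.2049, -1.4134, -1.4222)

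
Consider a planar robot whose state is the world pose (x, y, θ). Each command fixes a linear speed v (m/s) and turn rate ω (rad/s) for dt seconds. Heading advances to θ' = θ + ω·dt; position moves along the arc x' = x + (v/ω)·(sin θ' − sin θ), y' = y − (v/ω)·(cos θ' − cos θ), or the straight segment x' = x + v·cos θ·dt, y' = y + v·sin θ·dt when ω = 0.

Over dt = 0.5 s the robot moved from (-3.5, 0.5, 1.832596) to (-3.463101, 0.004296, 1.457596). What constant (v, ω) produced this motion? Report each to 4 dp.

v = -1.0000, ω = -0.7500

Δθ = 1.457596 − 1.832596 = -0.375000
ω = Δθ/dt = -0.375000/0.5 = -0.7500
R = −Δy/(cos θ' − cos θ) = 1.3333
v = R·ω = 1.3333·-0.7500 = -1.0000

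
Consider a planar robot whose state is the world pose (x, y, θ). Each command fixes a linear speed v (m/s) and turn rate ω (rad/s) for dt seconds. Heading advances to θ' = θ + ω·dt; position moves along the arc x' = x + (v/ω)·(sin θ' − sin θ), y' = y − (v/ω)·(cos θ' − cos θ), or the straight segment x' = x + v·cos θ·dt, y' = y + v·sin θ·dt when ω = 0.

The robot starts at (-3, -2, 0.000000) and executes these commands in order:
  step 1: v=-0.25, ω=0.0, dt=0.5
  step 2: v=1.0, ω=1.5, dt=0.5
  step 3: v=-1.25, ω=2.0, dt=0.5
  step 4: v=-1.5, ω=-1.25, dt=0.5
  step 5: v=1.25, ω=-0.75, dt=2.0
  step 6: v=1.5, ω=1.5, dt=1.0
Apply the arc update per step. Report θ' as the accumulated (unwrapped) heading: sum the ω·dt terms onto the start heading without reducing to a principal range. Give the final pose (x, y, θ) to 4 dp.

step 1: θ'=0.0000 (straight) → pose (-3.1250, -2.0000, 0.0000)
step 2: θ'=0.7500 (R=0.6667) → pose (-2.6706, -1.8211, 0.7500)
step 3: θ'=1.7500 (R=-0.6250) → pose (-2.8595, -2.3898, 1.7500)
step 4: θ'=1.1250 (R=1.2000) → pose (-2.9576, -3.1211, 1.1250)
step 5: θ'=-0.3750 (R=-1.6667) → pose (-0.8434, -2.2889, -0.3750)
step 6: θ'=1.1250 (R=1.0000) → pose (0.4252, -1.7896, 1.1250)

(0.4252, -1.7896, 1.1250)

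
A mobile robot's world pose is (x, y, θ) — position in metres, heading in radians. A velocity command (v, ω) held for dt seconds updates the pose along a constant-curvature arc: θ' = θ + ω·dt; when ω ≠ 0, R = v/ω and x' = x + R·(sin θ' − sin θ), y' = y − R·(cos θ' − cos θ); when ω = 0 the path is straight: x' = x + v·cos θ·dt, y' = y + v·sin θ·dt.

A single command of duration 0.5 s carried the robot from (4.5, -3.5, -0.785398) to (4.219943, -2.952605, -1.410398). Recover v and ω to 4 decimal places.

Δθ = -1.410398 − -0.785398 = -0.625000
ω = Δθ/dt = -0.625000/0.5 = -1.2500
R = −Δy/(cos θ' − cos θ) = 1.0000
v = R·ω = 1.0000·-1.2500 = -1.2500

v = -1.2500, ω = -1.2500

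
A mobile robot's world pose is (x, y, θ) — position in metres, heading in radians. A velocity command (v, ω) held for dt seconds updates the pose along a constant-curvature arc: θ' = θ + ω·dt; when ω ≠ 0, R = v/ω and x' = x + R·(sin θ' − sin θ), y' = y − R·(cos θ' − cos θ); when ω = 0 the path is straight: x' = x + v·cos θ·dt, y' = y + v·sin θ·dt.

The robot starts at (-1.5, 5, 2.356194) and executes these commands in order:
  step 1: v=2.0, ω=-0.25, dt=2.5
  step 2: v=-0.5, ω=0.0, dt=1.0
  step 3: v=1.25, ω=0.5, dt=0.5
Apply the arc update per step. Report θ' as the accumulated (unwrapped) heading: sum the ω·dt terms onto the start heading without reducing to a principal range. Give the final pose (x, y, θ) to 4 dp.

(-3.8361, 9.4837, 1.9812)

step 1: θ'=1.7312 (R=-8.0000) → pose (-3.7405, 9.3792, 1.7312)
step 2: θ'=1.7312 (straight) → pose (-3.6606, 8.8856, 1.7312)
step 3: θ'=1.9812 (R=2.5000) → pose (-3.8361, 9.4837, 1.9812)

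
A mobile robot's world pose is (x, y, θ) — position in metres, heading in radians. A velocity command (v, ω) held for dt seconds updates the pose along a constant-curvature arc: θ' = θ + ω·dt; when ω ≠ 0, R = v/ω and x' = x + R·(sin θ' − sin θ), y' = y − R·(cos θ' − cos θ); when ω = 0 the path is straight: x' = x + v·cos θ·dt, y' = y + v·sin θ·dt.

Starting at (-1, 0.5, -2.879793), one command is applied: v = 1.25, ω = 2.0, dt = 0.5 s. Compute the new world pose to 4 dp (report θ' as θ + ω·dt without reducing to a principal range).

θ' = -2.8798 + 2.0·0.5 = -1.8798
R = v/ω = 1.25/2.0 = 0.6250
x' = -1 + 0.6250·(sin -1.8798 − sin -2.8798) = -1.4336
y' = 0.5 − 0.6250·(cos -1.8798 − cos -2.8798) = 0.0864

(-1.4336, 0.0864, -1.8798)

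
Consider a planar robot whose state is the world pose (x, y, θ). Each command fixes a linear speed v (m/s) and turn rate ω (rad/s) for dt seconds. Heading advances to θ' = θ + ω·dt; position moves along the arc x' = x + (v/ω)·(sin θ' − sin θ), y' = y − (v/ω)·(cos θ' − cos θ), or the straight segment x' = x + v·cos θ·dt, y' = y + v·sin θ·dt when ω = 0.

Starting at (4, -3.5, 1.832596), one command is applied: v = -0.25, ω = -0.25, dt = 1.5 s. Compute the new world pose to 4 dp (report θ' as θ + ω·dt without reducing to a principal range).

(4.0277, -3.8718, 1.4576)

θ' = 1.8326 + -0.25·1.5 = 1.4576
R = v/ω = -0.25/-0.25 = 1.0000
x' = 4 + 1.0000·(sin 1.4576 − sin 1.8326) = 4.0277
y' = -3.5 − 1.0000·(cos 1.4576 − cos 1.8326) = -3.8718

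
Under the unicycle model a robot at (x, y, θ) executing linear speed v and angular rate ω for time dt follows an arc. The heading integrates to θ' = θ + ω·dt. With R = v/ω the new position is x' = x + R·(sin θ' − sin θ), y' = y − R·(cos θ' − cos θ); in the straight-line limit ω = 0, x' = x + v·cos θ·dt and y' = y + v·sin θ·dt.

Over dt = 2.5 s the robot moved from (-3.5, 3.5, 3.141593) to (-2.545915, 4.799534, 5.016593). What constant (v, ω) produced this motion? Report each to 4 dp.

Δθ = 5.016593 − 3.141593 = 1.875000
ω = Δθ/dt = 1.875000/2.5 = 0.7500
R = −Δy/(cos θ' − cos θ) = -1.0000
v = R·ω = -1.0000·0.7500 = -0.7500

v = -0.7500, ω = 0.7500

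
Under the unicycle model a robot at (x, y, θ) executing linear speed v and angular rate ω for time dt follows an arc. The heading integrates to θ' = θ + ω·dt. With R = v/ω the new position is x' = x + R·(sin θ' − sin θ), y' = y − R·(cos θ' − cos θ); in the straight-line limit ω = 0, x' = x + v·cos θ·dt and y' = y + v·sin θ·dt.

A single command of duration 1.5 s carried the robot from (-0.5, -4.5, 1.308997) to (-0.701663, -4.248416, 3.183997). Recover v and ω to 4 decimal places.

Δθ = 3.183997 − 1.308997 = 1.875000
ω = Δθ/dt = 1.875000/1.5 = 1.2500
R = −Δy/(cos θ' − cos θ) = 0.2000
v = R·ω = 0.2000·1.2500 = 0.2500

v = 0.2500, ω = 1.2500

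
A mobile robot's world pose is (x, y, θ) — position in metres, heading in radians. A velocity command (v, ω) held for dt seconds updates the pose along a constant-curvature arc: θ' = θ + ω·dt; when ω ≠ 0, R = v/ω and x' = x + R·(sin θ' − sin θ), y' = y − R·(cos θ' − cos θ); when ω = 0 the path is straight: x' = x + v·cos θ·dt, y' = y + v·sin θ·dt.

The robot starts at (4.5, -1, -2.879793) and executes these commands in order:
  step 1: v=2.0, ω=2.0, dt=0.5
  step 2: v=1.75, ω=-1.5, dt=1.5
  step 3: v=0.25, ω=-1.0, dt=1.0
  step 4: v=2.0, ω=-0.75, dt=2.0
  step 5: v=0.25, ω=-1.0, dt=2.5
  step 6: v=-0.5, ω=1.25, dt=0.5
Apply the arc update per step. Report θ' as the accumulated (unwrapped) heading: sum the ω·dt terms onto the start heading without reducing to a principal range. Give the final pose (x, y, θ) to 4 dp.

(5.2341, -0.6169, -8.5048)

step 1: θ'=-1.8798 (R=1.0000) → pose (3.8062, -1.6618, -1.8798)
step 2: θ'=-4.1298 (R=-1.1667) → pose (1.7206, -1.9489, -4.1298)
step 3: θ'=-5.1298 (R=-0.2500) → pose (1.7008, -1.7100, -5.1298)
step 4: θ'=-6.6298 (R=-2.6667) → pose (5.0444, -0.2830, -6.6298)
step 5: θ'=-9.1298 (R=-0.2500) → pose (5.0321, -0.7573, -9.1298)
step 6: θ'=-8.5048 (R=-0.4000) → pose (5.2341, -0.6169, -8.5048)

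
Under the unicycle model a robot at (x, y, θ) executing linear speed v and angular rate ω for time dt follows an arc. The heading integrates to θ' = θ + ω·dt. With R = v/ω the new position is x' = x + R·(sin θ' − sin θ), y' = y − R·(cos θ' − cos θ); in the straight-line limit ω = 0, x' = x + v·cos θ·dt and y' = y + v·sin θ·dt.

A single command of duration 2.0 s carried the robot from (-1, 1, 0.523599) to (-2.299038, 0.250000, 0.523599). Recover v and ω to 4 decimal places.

v = -0.7500, ω = 0.0000

Δθ = 0.523599 − 0.523599 = 0.000000
ω = Δθ/dt = 0.000000/2.0 = 0.0000
ω = 0 → v = (Δx·cos θ + Δy·sin θ)/dt = -0.7500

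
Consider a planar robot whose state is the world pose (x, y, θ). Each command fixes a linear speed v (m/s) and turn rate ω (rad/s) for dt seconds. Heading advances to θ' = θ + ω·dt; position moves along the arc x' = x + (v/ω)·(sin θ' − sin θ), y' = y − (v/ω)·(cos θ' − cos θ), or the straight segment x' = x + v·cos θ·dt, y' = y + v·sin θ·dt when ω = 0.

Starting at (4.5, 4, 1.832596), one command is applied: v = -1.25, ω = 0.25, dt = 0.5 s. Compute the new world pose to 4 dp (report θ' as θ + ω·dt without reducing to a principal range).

θ' = 1.8326 + 0.25·0.5 = 1.9576
R = v/ω = -1.25/0.25 = -5.0000
x' = 4.5 + -5.0000·(sin 1.9576 − sin 1.8326) = 4.6990
y' = 4 − -5.0000·(cos 1.9576 − cos 1.8326) = 3.4080

(4.6990, 3.4080, 1.9576)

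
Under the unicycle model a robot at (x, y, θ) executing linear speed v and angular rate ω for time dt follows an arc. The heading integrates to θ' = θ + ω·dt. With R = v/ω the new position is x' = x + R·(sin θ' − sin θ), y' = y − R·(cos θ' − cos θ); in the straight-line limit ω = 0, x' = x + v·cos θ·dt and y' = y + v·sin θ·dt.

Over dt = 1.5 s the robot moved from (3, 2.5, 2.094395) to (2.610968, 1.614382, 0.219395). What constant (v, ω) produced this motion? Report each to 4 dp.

Δθ = 0.219395 − 2.094395 = -1.875000
ω = Δθ/dt = -1.875000/1.5 = -1.2500
R = −Δy/(cos θ' − cos θ) = 0.6000
v = R·ω = 0.6000·-1.2500 = -0.7500

v = -0.7500, ω = -1.2500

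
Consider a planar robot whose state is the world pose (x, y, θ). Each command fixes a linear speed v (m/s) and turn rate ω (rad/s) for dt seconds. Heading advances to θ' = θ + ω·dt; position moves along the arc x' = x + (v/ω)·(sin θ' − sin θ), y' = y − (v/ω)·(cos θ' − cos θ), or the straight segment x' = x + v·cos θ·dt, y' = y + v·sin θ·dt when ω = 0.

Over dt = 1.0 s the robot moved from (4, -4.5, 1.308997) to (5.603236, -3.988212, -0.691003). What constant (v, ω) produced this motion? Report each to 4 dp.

Δθ = -0.691003 − 1.308997 = -2.000000
ω = Δθ/dt = -2.000000/1.0 = -2.0000
R = Δx/(sin θ' − sin θ) = -1.0000
v = R·ω = -1.0000·-2.0000 = 2.0000

v = 2.0000, ω = -2.0000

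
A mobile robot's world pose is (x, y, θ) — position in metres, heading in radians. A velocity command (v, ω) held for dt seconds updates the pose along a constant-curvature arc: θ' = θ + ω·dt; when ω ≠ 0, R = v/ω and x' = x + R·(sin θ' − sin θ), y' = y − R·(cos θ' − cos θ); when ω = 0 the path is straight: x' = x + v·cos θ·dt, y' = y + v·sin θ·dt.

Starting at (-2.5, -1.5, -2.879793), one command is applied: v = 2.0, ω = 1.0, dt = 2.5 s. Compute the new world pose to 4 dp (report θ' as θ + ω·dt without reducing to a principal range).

θ' = -2.8798 + 1.0·2.5 = -0.3798
R = v/ω = 2.0/1.0 = 2.0000
x' = -2.5 + 2.0000·(sin -0.3798 − sin -2.8798) = -2.7238
y' = -1.5 − 2.0000·(cos -0.3798 − cos -2.8798) = -5.2893

(-2.7238, -5.2893, -0.3798)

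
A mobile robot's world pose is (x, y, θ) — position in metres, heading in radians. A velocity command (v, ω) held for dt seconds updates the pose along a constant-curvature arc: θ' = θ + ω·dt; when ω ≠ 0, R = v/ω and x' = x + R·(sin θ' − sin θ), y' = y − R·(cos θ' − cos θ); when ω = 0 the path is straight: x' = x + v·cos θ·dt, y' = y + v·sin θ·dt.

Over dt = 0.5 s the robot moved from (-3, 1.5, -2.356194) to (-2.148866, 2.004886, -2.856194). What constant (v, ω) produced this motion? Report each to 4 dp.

v = -2.0000, ω = -1.0000

Δθ = -2.856194 − -2.356194 = -0.500000
ω = Δθ/dt = -0.500000/0.5 = -1.0000
R = Δx/(sin θ' − sin θ) = 2.0000
v = R·ω = 2.0000·-1.0000 = -2.0000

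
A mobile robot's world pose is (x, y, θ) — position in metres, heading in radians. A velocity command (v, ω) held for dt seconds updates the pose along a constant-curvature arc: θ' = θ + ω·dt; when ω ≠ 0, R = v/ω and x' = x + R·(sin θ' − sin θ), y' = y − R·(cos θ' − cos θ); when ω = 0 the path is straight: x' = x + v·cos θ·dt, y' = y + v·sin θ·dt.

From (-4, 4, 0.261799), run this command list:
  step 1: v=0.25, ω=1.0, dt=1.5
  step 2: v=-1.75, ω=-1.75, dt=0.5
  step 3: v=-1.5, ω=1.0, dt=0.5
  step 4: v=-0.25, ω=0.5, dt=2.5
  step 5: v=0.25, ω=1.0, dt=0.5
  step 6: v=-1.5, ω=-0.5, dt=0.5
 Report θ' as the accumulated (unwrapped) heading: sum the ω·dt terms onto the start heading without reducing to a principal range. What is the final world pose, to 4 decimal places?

(-3.4663, 2.1990, 2.8868)

step 1: θ'=1.7618 (R=0.2500) → pose (-3.8193, 4.2889, 1.7618)
step 2: θ'=0.8868 (R=1.0000) → pose (-4.0260, 3.4672, 0.8868)
step 3: θ'=1.3868 (R=-1.5000) → pose (-4.3381, 2.7938, 1.3868)
step 4: θ'=2.6368 (R=-0.5000) → pose (-4.0884, 2.2647, 2.6368)
step 5: θ'=3.1368 (R=0.2500) → pose (-4.2081, 2.2959, 3.1368)
step 6: θ'=2.8868 (R=3.0000) → pose (-3.4663, 2.1990, 2.8868)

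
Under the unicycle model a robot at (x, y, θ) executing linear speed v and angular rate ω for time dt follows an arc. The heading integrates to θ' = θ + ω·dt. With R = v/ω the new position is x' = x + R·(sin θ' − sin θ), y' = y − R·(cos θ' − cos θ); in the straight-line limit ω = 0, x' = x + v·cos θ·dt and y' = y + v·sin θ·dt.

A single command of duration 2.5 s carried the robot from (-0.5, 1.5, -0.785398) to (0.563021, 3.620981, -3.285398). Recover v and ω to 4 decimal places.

v = -1.2500, ω = -1.0000

Δθ = -3.285398 − -0.785398 = -2.500000
ω = Δθ/dt = -2.500000/2.5 = -1.0000
R = −Δy/(cos θ' − cos θ) = 1.2500
v = R·ω = 1.2500·-1.0000 = -1.2500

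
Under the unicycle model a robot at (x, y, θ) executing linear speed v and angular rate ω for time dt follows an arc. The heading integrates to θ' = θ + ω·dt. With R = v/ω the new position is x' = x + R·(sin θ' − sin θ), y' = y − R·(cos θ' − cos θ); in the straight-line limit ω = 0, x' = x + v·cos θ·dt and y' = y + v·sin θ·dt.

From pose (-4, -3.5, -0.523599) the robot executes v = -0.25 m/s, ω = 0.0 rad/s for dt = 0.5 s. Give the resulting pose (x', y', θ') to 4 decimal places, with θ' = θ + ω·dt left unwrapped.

(-4.1083, -3.4375, -0.5236)

θ' = -0.5236 + 0.0·0.5 = -0.5236
ω = 0 → straight: x' = -4 + -0.25·cos(-0.5236)·0.5 = -4.1083
y' = -3.5 + -0.25·sin(-0.5236)·0.5 = -3.4375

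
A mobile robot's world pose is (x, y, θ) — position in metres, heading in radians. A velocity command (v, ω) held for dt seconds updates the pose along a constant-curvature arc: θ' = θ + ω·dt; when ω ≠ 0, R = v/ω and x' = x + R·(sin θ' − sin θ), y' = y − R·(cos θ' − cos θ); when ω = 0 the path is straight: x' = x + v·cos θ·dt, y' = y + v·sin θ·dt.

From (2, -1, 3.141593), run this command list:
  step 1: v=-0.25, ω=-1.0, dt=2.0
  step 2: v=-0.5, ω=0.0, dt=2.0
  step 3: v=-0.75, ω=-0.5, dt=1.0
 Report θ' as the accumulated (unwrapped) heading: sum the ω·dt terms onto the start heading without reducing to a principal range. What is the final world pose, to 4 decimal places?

step 1: θ'=1.1416 (R=0.2500) → pose (2.2273, -1.3540, 1.1416)
step 2: θ'=1.1416 (straight) → pose (1.8112, -2.2633, 1.1416)
step 3: θ'=0.6416 (R=1.5000) → pose (1.3449, -2.8408, 0.6416)

(1.3449, -2.8408, 0.6416)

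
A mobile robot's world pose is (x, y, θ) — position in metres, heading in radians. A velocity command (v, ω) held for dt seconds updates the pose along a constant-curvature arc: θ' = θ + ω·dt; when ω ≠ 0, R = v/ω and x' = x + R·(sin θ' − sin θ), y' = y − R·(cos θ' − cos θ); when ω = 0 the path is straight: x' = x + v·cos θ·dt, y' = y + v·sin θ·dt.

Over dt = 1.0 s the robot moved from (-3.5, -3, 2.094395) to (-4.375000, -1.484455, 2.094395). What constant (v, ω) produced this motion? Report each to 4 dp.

v = 1.7500, ω = 0.0000

Δθ = 2.094395 − 2.094395 = 0.000000
ω = Δθ/dt = 0.000000/1.0 = 0.0000
ω = 0 → v = (Δx·cos θ + Δy·sin θ)/dt = 1.7500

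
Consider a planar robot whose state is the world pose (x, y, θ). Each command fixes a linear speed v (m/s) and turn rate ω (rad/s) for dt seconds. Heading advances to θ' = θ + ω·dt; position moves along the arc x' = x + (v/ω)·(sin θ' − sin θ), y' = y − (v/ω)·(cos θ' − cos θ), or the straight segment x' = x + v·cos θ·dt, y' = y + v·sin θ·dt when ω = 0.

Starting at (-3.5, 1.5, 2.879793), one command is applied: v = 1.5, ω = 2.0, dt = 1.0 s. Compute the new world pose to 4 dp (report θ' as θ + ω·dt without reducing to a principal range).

θ' = 2.8798 + 2.0·1.0 = 4.8798
R = v/ω = 1.5/2.0 = 0.7500
x' = -3.5 + 0.7500·(sin 4.8798 − sin 2.8798) = -4.4336
y' = 1.5 − 0.7500·(cos 4.8798 − cos 2.8798) = 0.6506

(-4.4336, 0.6506, 4.8798)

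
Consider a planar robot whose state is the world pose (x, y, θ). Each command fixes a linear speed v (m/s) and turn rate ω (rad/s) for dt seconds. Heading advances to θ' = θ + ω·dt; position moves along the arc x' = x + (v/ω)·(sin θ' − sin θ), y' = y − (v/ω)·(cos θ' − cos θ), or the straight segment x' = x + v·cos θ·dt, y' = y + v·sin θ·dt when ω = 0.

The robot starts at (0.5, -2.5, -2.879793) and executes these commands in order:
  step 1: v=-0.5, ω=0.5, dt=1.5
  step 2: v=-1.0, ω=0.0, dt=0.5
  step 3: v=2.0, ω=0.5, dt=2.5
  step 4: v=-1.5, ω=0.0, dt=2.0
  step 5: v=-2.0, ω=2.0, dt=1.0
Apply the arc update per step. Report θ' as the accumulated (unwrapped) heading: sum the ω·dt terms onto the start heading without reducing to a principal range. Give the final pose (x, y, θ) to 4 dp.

step 1: θ'=-2.1298 (R=-1.0000) → pose (1.0890, -2.0644, -2.1298)
step 2: θ'=-2.1298 (straight) → pose (1.3541, -1.6405, -2.1298)
step 3: θ'=-0.8798 (R=4.0000) → pose (1.6629, -6.3111, -0.8798)
step 4: θ'=-0.8798 (straight) → pose (-0.2491, -3.9993, -0.8798)
step 5: θ'=1.1202 (R=-1.0000) → pose (-1.9199, -4.2011, 1.1202)

(-1.9199, -4.2011, 1.1202)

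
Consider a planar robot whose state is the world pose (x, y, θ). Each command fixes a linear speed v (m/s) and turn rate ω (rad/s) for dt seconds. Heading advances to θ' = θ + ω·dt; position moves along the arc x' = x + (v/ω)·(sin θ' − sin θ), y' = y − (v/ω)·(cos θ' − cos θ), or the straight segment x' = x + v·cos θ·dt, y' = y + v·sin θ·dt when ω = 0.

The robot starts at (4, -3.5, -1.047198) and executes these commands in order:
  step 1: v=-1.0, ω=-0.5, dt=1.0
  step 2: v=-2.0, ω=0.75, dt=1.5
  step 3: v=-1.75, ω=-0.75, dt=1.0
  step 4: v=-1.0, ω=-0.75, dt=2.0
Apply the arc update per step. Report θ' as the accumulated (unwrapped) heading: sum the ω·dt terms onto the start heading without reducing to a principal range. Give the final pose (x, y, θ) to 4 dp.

step 1: θ'=-1.5472 (R=2.0000) → pose (3.7326, -2.5472, -1.5472)
step 2: θ'=-0.4222 (R=-2.6667) → pose (2.1594, -0.1776, -0.4222)
step 3: θ'=-1.1722 (R=2.3333) → pose (0.9651, 1.0452, -1.1722)
step 4: θ'=-2.6722 (R=1.3333) → pose (1.5908, 2.7518, -2.6722)

(1.5908, 2.7518, -2.6722)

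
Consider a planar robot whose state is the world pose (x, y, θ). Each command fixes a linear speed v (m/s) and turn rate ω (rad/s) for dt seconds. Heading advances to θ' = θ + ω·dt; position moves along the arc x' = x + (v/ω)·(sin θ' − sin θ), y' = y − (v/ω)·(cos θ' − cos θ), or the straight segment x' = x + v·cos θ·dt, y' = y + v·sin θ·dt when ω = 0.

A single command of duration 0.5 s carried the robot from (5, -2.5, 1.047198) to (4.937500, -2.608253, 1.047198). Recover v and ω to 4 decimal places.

Δθ = 1.047198 − 1.047198 = 0.000000
ω = Δθ/dt = 0.000000/0.5 = 0.0000
ω = 0 → v = (Δx·cos θ + Δy·sin θ)/dt = -0.2500

v = -0.2500, ω = 0.0000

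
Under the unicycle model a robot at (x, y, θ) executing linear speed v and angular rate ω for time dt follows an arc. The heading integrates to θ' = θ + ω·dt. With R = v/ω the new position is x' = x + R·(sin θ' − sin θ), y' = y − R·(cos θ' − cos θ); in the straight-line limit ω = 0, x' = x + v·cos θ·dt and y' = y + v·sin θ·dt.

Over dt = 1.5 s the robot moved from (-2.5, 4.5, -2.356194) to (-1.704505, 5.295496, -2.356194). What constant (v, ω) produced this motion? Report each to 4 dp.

v = -0.7500, ω = 0.0000

Δθ = -2.356194 − -2.356194 = 0.000000
ω = Δθ/dt = 0.000000/1.5 = 0.0000
ω = 0 → v = (Δx·cos θ + Δy·sin θ)/dt = -0.7500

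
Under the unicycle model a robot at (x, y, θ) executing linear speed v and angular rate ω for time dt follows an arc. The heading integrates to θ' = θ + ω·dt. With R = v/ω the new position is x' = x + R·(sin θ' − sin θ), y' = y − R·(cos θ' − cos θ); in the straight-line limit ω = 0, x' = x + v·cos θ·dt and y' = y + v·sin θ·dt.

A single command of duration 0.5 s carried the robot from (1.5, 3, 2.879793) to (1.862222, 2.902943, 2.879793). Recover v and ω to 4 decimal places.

v = -0.7500, ω = 0.0000

Δθ = 2.879793 − 2.879793 = 0.000000
ω = Δθ/dt = 0.000000/0.5 = 0.0000
ω = 0 → v = (Δx·cos θ + Δy·sin θ)/dt = -0.7500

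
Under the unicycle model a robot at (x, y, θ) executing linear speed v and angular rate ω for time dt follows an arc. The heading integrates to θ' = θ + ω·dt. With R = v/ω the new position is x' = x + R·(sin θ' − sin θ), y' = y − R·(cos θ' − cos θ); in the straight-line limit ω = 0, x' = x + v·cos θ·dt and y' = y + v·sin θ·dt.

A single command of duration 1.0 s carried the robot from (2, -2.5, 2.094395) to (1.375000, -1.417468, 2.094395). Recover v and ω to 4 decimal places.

v = 1.2500, ω = 0.0000

Δθ = 2.094395 − 2.094395 = 0.000000
ω = Δθ/dt = 0.000000/1.0 = 0.0000
ω = 0 → v = (Δx·cos θ + Δy·sin θ)/dt = 1.2500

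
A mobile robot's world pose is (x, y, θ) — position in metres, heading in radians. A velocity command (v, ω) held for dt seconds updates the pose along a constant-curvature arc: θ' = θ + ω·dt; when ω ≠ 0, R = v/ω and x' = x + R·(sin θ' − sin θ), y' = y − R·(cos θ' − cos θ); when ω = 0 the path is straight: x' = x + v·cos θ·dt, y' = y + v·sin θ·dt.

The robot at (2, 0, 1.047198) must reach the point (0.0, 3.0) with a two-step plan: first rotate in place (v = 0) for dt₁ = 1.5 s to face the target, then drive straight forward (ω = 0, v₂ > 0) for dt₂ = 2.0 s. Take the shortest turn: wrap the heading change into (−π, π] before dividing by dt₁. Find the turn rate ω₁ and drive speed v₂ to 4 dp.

heading to target = atan2(3−0, 0−2) = 2.1588
Δθ = wrap(2.1588 − 1.0472) = 1.1116; ω₁ = Δθ/dt₁ = 0.7411
distance = √((0−2)² + (3−0)²) = 3.6056; v₂ = distance/dt₂ = 1.8028

ω₁ = 0.7411, v₂ = 1.8028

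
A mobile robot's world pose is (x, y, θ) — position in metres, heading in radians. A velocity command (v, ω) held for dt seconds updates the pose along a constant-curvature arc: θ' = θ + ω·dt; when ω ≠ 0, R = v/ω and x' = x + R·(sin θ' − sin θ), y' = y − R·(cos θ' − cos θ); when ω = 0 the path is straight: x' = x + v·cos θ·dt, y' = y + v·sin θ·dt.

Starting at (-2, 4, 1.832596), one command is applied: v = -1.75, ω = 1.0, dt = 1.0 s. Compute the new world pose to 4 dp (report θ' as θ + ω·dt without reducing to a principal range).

(-0.8418, 2.7858, 2.8326)

θ' = 1.8326 + 1.0·1.0 = 2.8326
R = v/ω = -1.75/1.0 = -1.7500
x' = -2 + -1.7500·(sin 2.8326 − sin 1.8326) = -0.8418
y' = 4 − -1.7500·(cos 2.8326 − cos 1.8326) = 2.7858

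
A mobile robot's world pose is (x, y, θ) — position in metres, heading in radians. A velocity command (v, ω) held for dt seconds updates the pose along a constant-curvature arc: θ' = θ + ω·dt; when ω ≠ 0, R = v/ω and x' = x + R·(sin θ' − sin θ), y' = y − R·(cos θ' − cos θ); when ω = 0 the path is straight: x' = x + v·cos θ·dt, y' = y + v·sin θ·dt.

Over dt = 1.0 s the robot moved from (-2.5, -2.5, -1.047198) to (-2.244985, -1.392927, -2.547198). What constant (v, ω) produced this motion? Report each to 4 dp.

v = -1.2500, ω = -1.5000

Δθ = -2.547198 − -1.047198 = -1.500000
ω = Δθ/dt = -1.500000/1.0 = -1.5000
R = −Δy/(cos θ' − cos θ) = 0.8333
v = R·ω = 0.8333·-1.5000 = -1.2500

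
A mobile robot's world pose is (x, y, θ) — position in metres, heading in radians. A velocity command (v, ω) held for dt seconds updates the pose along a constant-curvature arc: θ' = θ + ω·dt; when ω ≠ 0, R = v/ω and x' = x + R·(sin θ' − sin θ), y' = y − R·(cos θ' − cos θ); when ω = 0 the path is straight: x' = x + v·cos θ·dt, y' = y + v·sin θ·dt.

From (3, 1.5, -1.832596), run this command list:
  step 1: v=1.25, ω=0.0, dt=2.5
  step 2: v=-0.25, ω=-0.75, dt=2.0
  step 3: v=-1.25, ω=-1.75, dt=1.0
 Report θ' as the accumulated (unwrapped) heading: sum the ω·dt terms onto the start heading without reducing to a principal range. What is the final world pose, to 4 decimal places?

step 1: θ'=-1.8326 (straight) → pose (2.1912, -1.5185, -1.8326)
step 2: θ'=-3.3326 (R=0.3333) → pose (2.5764, -1.2775, -3.3326)
step 3: θ'=-5.0826 (R=0.7143) → pose (3.1067, -2.2373, -5.0826)

(3.1067, -2.2373, -5.0826)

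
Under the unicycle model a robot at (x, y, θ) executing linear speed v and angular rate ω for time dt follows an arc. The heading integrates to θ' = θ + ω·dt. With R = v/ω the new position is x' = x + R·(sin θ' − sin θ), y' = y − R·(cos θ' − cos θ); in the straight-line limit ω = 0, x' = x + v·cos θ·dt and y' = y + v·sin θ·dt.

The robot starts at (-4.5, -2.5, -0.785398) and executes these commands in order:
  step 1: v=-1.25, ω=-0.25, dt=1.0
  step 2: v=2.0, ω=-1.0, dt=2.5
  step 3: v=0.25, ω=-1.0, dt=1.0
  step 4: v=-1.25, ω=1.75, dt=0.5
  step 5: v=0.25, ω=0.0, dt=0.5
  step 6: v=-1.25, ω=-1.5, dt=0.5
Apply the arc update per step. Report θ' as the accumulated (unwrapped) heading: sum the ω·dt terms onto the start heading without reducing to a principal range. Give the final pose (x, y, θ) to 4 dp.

(-7.2797, -5.1042, -4.4104)

step 1: θ'=-1.0354 (R=5.0000) → pose (-5.2648, -1.5154, -1.0354)
step 2: θ'=-3.5354 (R=-2.0000) → pose (-7.7523, -4.3827, -3.5354)
step 3: θ'=-4.5354 (R=-0.2500) → pose (-7.9025, -4.1958, -4.5354)
step 4: θ'=-3.6604 (R=-0.7143) → pose (-7.5536, -4.6903, -3.6604)
step 5: θ'=-3.6604 (straight) → pose (-7.6621, -4.6284, -3.6604)
step 6: θ'=-4.4104 (R=0.8333) → pose (-7.2797, -5.1042, -4.4104)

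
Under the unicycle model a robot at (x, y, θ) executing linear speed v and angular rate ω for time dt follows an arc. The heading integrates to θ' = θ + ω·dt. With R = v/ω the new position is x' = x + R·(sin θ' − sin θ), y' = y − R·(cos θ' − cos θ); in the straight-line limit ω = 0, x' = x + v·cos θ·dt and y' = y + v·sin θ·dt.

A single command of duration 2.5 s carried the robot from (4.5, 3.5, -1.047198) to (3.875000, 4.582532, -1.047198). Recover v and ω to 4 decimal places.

v = -0.5000, ω = 0.0000

Δθ = -1.047198 − -1.047198 = 0.000000
ω = Δθ/dt = 0.000000/2.5 = 0.0000
ω = 0 → v = (Δx·cos θ + Δy·sin θ)/dt = -0.5000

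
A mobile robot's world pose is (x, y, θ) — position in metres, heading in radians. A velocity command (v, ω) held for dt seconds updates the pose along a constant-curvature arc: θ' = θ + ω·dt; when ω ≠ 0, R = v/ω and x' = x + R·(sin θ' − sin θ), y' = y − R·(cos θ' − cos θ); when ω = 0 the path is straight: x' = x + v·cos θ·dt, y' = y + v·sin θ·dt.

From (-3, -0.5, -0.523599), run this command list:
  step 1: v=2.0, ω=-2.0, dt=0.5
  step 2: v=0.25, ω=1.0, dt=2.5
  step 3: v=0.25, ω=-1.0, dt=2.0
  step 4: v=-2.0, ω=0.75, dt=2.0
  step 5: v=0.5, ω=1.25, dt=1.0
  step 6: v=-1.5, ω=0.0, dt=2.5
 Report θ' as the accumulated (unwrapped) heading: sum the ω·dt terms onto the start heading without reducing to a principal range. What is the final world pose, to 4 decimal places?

step 1: θ'=-1.5236 (R=-1.0000) → pose (-2.5011, -1.3188, -1.5236)
step 2: θ'=0.9764 (R=0.2500) → pose (-2.0443, -1.4471, 0.9764)
step 3: θ'=-1.0236 (R=-0.2500) → pose (-1.6237, -1.4570, -1.0236)
step 4: θ'=0.4764 (R=-2.6667) → pose (-5.1238, -0.4747, 0.4764)
step 5: θ'=1.7264 (R=0.4000) → pose (-4.9121, -0.0572, 1.7264)
step 6: θ'=1.7264 (straight) → pose (-4.3309, -3.7619, 1.7264)

(-4.3309, -3.7619, 1.7264)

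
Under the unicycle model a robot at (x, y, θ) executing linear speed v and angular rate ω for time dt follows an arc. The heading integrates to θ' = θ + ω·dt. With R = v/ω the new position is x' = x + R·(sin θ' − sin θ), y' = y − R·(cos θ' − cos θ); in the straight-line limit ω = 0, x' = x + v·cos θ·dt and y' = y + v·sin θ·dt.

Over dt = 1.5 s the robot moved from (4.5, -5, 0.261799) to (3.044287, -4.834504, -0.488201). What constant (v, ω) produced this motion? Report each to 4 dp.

Δθ = -0.488201 − 0.261799 = -0.750000
ω = Δθ/dt = -0.750000/1.5 = -0.5000
R = Δx/(sin θ' − sin θ) = 2.0000
v = R·ω = 2.0000·-0.5000 = -1.0000

v = -1.0000, ω = -0.5000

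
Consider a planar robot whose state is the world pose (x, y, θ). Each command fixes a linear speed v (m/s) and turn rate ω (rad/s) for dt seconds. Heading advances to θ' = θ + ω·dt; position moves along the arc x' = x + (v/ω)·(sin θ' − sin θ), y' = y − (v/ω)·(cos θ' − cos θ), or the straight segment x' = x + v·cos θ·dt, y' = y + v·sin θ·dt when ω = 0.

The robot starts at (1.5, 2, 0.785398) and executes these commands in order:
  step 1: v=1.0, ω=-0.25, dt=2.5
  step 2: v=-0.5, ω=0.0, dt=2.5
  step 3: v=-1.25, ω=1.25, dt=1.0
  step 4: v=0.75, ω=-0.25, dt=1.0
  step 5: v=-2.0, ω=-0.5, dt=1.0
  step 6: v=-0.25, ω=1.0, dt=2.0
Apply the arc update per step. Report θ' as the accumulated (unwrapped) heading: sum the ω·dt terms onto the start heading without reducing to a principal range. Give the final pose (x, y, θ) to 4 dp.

(0.6623, 0.8288, 2.6604)

step 1: θ'=0.1604 (R=-4.0000) → pose (3.6896, 3.1202, 0.1604)
step 2: θ'=0.1604 (straight) → pose (2.4556, 2.9206, 0.1604)
step 3: θ'=1.4104 (R=-1.0000) → pose (1.6282, 2.0931, 1.4104)
step 4: θ'=1.1604 (R=-3.0000) → pose (1.8388, 2.8109, 1.1604)
step 5: θ'=0.6604 (R=4.0000) → pose (0.6247, 1.2478, 0.6604)
step 6: θ'=2.6604 (R=-0.2500) → pose (0.6623, 0.8288, 2.6604)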